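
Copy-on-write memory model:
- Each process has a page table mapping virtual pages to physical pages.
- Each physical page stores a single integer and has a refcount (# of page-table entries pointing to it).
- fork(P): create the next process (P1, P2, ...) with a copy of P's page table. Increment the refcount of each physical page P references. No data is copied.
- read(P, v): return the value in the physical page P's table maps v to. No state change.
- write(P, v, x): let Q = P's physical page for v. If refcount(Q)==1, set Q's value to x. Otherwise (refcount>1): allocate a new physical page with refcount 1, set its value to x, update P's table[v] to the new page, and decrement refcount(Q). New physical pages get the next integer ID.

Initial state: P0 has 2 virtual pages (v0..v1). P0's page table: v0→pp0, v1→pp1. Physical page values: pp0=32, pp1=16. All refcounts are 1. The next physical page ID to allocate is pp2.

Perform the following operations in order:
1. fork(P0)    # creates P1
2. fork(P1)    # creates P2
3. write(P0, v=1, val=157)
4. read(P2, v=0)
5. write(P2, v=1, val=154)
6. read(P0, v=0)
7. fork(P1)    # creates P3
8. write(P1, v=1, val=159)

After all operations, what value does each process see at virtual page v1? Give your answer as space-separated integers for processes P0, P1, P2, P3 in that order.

Answer: 157 159 154 16

Derivation:
Op 1: fork(P0) -> P1. 2 ppages; refcounts: pp0:2 pp1:2
Op 2: fork(P1) -> P2. 2 ppages; refcounts: pp0:3 pp1:3
Op 3: write(P0, v1, 157). refcount(pp1)=3>1 -> COPY to pp2. 3 ppages; refcounts: pp0:3 pp1:2 pp2:1
Op 4: read(P2, v0) -> 32. No state change.
Op 5: write(P2, v1, 154). refcount(pp1)=2>1 -> COPY to pp3. 4 ppages; refcounts: pp0:3 pp1:1 pp2:1 pp3:1
Op 6: read(P0, v0) -> 32. No state change.
Op 7: fork(P1) -> P3. 4 ppages; refcounts: pp0:4 pp1:2 pp2:1 pp3:1
Op 8: write(P1, v1, 159). refcount(pp1)=2>1 -> COPY to pp4. 5 ppages; refcounts: pp0:4 pp1:1 pp2:1 pp3:1 pp4:1
P0: v1 -> pp2 = 157
P1: v1 -> pp4 = 159
P2: v1 -> pp3 = 154
P3: v1 -> pp1 = 16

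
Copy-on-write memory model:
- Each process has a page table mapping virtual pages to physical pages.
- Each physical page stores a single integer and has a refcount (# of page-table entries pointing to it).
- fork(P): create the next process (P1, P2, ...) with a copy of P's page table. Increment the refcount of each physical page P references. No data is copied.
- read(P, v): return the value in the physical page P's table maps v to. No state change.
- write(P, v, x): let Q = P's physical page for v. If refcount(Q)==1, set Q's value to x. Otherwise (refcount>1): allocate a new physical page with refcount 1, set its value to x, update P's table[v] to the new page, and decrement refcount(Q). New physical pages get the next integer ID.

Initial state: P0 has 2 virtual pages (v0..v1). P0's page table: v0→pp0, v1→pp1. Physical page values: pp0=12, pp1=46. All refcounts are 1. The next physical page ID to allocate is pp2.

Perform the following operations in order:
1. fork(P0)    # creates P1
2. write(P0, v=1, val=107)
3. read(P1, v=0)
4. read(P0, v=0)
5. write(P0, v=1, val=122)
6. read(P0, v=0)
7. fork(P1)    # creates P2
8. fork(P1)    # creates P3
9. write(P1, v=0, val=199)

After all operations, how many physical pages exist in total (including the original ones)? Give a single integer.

Answer: 4

Derivation:
Op 1: fork(P0) -> P1. 2 ppages; refcounts: pp0:2 pp1:2
Op 2: write(P0, v1, 107). refcount(pp1)=2>1 -> COPY to pp2. 3 ppages; refcounts: pp0:2 pp1:1 pp2:1
Op 3: read(P1, v0) -> 12. No state change.
Op 4: read(P0, v0) -> 12. No state change.
Op 5: write(P0, v1, 122). refcount(pp2)=1 -> write in place. 3 ppages; refcounts: pp0:2 pp1:1 pp2:1
Op 6: read(P0, v0) -> 12. No state change.
Op 7: fork(P1) -> P2. 3 ppages; refcounts: pp0:3 pp1:2 pp2:1
Op 8: fork(P1) -> P3. 3 ppages; refcounts: pp0:4 pp1:3 pp2:1
Op 9: write(P1, v0, 199). refcount(pp0)=4>1 -> COPY to pp3. 4 ppages; refcounts: pp0:3 pp1:3 pp2:1 pp3:1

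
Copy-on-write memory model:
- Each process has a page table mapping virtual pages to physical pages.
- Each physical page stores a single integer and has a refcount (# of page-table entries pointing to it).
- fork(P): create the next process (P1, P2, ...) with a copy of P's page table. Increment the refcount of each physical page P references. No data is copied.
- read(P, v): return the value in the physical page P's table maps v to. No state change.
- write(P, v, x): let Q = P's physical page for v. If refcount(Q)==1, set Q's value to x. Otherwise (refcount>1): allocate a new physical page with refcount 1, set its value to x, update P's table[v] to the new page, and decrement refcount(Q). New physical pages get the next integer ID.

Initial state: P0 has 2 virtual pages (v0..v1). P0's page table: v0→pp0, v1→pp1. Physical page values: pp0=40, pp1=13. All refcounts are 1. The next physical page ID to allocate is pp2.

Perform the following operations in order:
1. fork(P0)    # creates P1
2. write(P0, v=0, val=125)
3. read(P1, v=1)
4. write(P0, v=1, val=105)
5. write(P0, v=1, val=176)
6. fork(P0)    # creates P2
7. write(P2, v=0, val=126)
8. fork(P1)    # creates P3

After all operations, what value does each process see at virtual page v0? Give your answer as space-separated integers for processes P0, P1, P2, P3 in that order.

Answer: 125 40 126 40

Derivation:
Op 1: fork(P0) -> P1. 2 ppages; refcounts: pp0:2 pp1:2
Op 2: write(P0, v0, 125). refcount(pp0)=2>1 -> COPY to pp2. 3 ppages; refcounts: pp0:1 pp1:2 pp2:1
Op 3: read(P1, v1) -> 13. No state change.
Op 4: write(P0, v1, 105). refcount(pp1)=2>1 -> COPY to pp3. 4 ppages; refcounts: pp0:1 pp1:1 pp2:1 pp3:1
Op 5: write(P0, v1, 176). refcount(pp3)=1 -> write in place. 4 ppages; refcounts: pp0:1 pp1:1 pp2:1 pp3:1
Op 6: fork(P0) -> P2. 4 ppages; refcounts: pp0:1 pp1:1 pp2:2 pp3:2
Op 7: write(P2, v0, 126). refcount(pp2)=2>1 -> COPY to pp4. 5 ppages; refcounts: pp0:1 pp1:1 pp2:1 pp3:2 pp4:1
Op 8: fork(P1) -> P3. 5 ppages; refcounts: pp0:2 pp1:2 pp2:1 pp3:2 pp4:1
P0: v0 -> pp2 = 125
P1: v0 -> pp0 = 40
P2: v0 -> pp4 = 126
P3: v0 -> pp0 = 40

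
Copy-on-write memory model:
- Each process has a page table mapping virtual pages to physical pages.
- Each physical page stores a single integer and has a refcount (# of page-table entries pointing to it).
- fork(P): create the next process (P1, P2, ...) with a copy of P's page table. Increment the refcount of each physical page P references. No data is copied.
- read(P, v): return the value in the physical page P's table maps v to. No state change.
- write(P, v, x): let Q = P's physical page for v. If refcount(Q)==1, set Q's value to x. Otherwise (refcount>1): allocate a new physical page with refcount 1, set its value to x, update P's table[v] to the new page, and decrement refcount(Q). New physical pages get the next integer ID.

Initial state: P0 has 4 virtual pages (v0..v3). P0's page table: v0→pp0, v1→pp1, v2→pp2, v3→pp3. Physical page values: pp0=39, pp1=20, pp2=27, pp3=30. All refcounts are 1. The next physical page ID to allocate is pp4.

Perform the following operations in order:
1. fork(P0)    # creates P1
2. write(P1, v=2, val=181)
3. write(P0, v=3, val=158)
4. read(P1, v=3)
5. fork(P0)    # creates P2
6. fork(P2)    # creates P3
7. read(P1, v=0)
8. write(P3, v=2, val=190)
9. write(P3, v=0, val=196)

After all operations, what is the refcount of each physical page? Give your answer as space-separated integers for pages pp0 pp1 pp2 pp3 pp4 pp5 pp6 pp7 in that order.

Op 1: fork(P0) -> P1. 4 ppages; refcounts: pp0:2 pp1:2 pp2:2 pp3:2
Op 2: write(P1, v2, 181). refcount(pp2)=2>1 -> COPY to pp4. 5 ppages; refcounts: pp0:2 pp1:2 pp2:1 pp3:2 pp4:1
Op 3: write(P0, v3, 158). refcount(pp3)=2>1 -> COPY to pp5. 6 ppages; refcounts: pp0:2 pp1:2 pp2:1 pp3:1 pp4:1 pp5:1
Op 4: read(P1, v3) -> 30. No state change.
Op 5: fork(P0) -> P2. 6 ppages; refcounts: pp0:3 pp1:3 pp2:2 pp3:1 pp4:1 pp5:2
Op 6: fork(P2) -> P3. 6 ppages; refcounts: pp0:4 pp1:4 pp2:3 pp3:1 pp4:1 pp5:3
Op 7: read(P1, v0) -> 39. No state change.
Op 8: write(P3, v2, 190). refcount(pp2)=3>1 -> COPY to pp6. 7 ppages; refcounts: pp0:4 pp1:4 pp2:2 pp3:1 pp4:1 pp5:3 pp6:1
Op 9: write(P3, v0, 196). refcount(pp0)=4>1 -> COPY to pp7. 8 ppages; refcounts: pp0:3 pp1:4 pp2:2 pp3:1 pp4:1 pp5:3 pp6:1 pp7:1

Answer: 3 4 2 1 1 3 1 1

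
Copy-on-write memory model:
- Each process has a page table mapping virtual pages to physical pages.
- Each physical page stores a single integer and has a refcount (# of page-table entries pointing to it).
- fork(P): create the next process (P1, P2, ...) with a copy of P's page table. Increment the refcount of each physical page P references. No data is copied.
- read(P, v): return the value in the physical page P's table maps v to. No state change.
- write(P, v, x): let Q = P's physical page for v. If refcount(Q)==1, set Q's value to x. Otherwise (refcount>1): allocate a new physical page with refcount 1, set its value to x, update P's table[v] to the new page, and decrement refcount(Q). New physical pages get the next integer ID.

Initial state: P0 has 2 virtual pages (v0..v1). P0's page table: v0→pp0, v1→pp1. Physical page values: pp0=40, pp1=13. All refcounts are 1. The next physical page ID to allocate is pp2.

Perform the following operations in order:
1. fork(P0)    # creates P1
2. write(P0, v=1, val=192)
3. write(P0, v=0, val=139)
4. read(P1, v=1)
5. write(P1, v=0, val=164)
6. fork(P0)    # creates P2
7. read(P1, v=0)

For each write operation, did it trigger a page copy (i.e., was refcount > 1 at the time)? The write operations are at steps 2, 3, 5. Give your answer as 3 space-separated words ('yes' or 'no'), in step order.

Op 1: fork(P0) -> P1. 2 ppages; refcounts: pp0:2 pp1:2
Op 2: write(P0, v1, 192). refcount(pp1)=2>1 -> COPY to pp2. 3 ppages; refcounts: pp0:2 pp1:1 pp2:1
Op 3: write(P0, v0, 139). refcount(pp0)=2>1 -> COPY to pp3. 4 ppages; refcounts: pp0:1 pp1:1 pp2:1 pp3:1
Op 4: read(P1, v1) -> 13. No state change.
Op 5: write(P1, v0, 164). refcount(pp0)=1 -> write in place. 4 ppages; refcounts: pp0:1 pp1:1 pp2:1 pp3:1
Op 6: fork(P0) -> P2. 4 ppages; refcounts: pp0:1 pp1:1 pp2:2 pp3:2
Op 7: read(P1, v0) -> 164. No state change.

yes yes no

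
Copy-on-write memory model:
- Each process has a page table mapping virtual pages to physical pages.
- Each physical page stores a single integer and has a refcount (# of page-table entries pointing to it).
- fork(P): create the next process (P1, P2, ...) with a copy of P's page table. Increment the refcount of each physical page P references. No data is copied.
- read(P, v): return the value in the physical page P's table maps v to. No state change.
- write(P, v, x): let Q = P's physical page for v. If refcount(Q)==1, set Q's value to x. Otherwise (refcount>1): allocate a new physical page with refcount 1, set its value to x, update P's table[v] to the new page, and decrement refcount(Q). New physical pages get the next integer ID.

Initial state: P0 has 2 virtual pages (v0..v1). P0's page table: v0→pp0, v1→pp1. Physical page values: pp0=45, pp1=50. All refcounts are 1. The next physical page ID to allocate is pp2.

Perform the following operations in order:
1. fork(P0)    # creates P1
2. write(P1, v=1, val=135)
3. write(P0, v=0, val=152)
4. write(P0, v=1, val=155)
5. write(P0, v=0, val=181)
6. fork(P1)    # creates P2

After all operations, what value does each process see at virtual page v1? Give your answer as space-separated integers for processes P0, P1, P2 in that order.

Answer: 155 135 135

Derivation:
Op 1: fork(P0) -> P1. 2 ppages; refcounts: pp0:2 pp1:2
Op 2: write(P1, v1, 135). refcount(pp1)=2>1 -> COPY to pp2. 3 ppages; refcounts: pp0:2 pp1:1 pp2:1
Op 3: write(P0, v0, 152). refcount(pp0)=2>1 -> COPY to pp3. 4 ppages; refcounts: pp0:1 pp1:1 pp2:1 pp3:1
Op 4: write(P0, v1, 155). refcount(pp1)=1 -> write in place. 4 ppages; refcounts: pp0:1 pp1:1 pp2:1 pp3:1
Op 5: write(P0, v0, 181). refcount(pp3)=1 -> write in place. 4 ppages; refcounts: pp0:1 pp1:1 pp2:1 pp3:1
Op 6: fork(P1) -> P2. 4 ppages; refcounts: pp0:2 pp1:1 pp2:2 pp3:1
P0: v1 -> pp1 = 155
P1: v1 -> pp2 = 135
P2: v1 -> pp2 = 135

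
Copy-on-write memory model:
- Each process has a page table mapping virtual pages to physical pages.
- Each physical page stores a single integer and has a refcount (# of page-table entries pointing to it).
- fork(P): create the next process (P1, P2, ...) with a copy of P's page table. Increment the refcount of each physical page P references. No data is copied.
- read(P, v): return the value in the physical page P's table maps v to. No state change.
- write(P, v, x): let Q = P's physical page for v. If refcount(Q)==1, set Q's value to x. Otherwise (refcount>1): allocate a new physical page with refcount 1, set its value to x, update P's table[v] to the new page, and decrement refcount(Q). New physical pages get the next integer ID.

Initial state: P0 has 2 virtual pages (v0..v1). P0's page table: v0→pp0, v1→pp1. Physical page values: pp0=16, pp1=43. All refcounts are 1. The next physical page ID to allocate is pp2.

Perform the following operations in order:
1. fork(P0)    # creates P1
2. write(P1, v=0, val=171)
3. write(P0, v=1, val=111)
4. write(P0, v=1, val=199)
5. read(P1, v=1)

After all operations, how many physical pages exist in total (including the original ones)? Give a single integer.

Answer: 4

Derivation:
Op 1: fork(P0) -> P1. 2 ppages; refcounts: pp0:2 pp1:2
Op 2: write(P1, v0, 171). refcount(pp0)=2>1 -> COPY to pp2. 3 ppages; refcounts: pp0:1 pp1:2 pp2:1
Op 3: write(P0, v1, 111). refcount(pp1)=2>1 -> COPY to pp3. 4 ppages; refcounts: pp0:1 pp1:1 pp2:1 pp3:1
Op 4: write(P0, v1, 199). refcount(pp3)=1 -> write in place. 4 ppages; refcounts: pp0:1 pp1:1 pp2:1 pp3:1
Op 5: read(P1, v1) -> 43. No state change.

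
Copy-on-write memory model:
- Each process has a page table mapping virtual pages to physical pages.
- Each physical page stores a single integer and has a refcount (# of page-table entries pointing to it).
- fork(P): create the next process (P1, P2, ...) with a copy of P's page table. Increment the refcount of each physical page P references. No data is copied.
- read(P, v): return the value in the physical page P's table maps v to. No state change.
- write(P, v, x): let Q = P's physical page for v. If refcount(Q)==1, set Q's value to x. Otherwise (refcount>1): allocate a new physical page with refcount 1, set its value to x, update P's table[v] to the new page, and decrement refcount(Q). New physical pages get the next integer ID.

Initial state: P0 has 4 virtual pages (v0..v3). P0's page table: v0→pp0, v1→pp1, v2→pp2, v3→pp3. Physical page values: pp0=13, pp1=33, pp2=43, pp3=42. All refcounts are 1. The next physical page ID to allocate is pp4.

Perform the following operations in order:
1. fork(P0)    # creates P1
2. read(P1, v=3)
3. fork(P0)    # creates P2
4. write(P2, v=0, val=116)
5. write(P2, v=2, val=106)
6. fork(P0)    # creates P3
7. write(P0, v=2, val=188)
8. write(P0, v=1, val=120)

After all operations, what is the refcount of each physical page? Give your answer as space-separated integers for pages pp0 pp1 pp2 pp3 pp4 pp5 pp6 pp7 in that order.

Op 1: fork(P0) -> P1. 4 ppages; refcounts: pp0:2 pp1:2 pp2:2 pp3:2
Op 2: read(P1, v3) -> 42. No state change.
Op 3: fork(P0) -> P2. 4 ppages; refcounts: pp0:3 pp1:3 pp2:3 pp3:3
Op 4: write(P2, v0, 116). refcount(pp0)=3>1 -> COPY to pp4. 5 ppages; refcounts: pp0:2 pp1:3 pp2:3 pp3:3 pp4:1
Op 5: write(P2, v2, 106). refcount(pp2)=3>1 -> COPY to pp5. 6 ppages; refcounts: pp0:2 pp1:3 pp2:2 pp3:3 pp4:1 pp5:1
Op 6: fork(P0) -> P3. 6 ppages; refcounts: pp0:3 pp1:4 pp2:3 pp3:4 pp4:1 pp5:1
Op 7: write(P0, v2, 188). refcount(pp2)=3>1 -> COPY to pp6. 7 ppages; refcounts: pp0:3 pp1:4 pp2:2 pp3:4 pp4:1 pp5:1 pp6:1
Op 8: write(P0, v1, 120). refcount(pp1)=4>1 -> COPY to pp7. 8 ppages; refcounts: pp0:3 pp1:3 pp2:2 pp3:4 pp4:1 pp5:1 pp6:1 pp7:1

Answer: 3 3 2 4 1 1 1 1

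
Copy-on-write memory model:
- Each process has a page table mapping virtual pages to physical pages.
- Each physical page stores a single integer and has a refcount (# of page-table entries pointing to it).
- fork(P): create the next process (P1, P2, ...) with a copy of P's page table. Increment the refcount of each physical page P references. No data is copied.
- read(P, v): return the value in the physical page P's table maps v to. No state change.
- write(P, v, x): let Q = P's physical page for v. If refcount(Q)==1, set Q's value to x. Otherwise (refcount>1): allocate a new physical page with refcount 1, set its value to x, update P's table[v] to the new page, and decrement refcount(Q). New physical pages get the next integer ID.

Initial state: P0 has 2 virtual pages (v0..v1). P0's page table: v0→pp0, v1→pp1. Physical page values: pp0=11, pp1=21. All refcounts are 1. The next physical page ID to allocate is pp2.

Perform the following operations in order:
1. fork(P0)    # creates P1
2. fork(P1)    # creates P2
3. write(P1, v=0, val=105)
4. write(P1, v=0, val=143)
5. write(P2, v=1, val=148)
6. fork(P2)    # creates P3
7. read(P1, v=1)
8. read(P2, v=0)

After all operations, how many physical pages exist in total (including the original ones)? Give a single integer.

Answer: 4

Derivation:
Op 1: fork(P0) -> P1. 2 ppages; refcounts: pp0:2 pp1:2
Op 2: fork(P1) -> P2. 2 ppages; refcounts: pp0:3 pp1:3
Op 3: write(P1, v0, 105). refcount(pp0)=3>1 -> COPY to pp2. 3 ppages; refcounts: pp0:2 pp1:3 pp2:1
Op 4: write(P1, v0, 143). refcount(pp2)=1 -> write in place. 3 ppages; refcounts: pp0:2 pp1:3 pp2:1
Op 5: write(P2, v1, 148). refcount(pp1)=3>1 -> COPY to pp3. 4 ppages; refcounts: pp0:2 pp1:2 pp2:1 pp3:1
Op 6: fork(P2) -> P3. 4 ppages; refcounts: pp0:3 pp1:2 pp2:1 pp3:2
Op 7: read(P1, v1) -> 21. No state change.
Op 8: read(P2, v0) -> 11. No state change.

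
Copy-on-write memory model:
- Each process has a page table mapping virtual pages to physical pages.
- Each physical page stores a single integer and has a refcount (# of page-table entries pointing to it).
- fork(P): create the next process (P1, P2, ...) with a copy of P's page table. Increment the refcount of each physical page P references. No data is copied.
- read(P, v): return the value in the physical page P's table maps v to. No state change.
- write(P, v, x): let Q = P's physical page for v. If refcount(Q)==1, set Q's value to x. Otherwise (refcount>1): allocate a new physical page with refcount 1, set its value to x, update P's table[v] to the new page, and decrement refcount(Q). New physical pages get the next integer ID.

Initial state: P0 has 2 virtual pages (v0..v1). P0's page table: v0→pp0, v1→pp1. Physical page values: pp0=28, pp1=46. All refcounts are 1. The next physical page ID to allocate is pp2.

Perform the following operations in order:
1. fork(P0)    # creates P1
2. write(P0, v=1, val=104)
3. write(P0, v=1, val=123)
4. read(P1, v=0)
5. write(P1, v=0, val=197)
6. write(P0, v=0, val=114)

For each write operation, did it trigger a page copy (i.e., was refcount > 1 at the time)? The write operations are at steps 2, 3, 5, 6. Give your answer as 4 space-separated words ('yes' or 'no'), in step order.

Op 1: fork(P0) -> P1. 2 ppages; refcounts: pp0:2 pp1:2
Op 2: write(P0, v1, 104). refcount(pp1)=2>1 -> COPY to pp2. 3 ppages; refcounts: pp0:2 pp1:1 pp2:1
Op 3: write(P0, v1, 123). refcount(pp2)=1 -> write in place. 3 ppages; refcounts: pp0:2 pp1:1 pp2:1
Op 4: read(P1, v0) -> 28. No state change.
Op 5: write(P1, v0, 197). refcount(pp0)=2>1 -> COPY to pp3. 4 ppages; refcounts: pp0:1 pp1:1 pp2:1 pp3:1
Op 6: write(P0, v0, 114). refcount(pp0)=1 -> write in place. 4 ppages; refcounts: pp0:1 pp1:1 pp2:1 pp3:1

yes no yes no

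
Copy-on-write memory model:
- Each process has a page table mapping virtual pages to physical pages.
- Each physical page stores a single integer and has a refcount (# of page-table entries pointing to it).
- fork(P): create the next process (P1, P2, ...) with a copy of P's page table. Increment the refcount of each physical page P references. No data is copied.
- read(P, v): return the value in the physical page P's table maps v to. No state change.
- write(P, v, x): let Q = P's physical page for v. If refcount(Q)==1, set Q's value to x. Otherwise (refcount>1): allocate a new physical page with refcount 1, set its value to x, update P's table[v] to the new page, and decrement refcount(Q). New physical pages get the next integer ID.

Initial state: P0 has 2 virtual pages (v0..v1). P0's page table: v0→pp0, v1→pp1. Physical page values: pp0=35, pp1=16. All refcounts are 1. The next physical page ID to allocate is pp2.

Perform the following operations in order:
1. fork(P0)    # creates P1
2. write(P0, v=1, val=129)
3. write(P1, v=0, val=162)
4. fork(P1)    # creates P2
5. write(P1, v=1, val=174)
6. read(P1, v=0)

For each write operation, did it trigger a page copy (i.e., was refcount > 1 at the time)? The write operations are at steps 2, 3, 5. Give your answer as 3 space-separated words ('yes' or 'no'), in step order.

Op 1: fork(P0) -> P1. 2 ppages; refcounts: pp0:2 pp1:2
Op 2: write(P0, v1, 129). refcount(pp1)=2>1 -> COPY to pp2. 3 ppages; refcounts: pp0:2 pp1:1 pp2:1
Op 3: write(P1, v0, 162). refcount(pp0)=2>1 -> COPY to pp3. 4 ppages; refcounts: pp0:1 pp1:1 pp2:1 pp3:1
Op 4: fork(P1) -> P2. 4 ppages; refcounts: pp0:1 pp1:2 pp2:1 pp3:2
Op 5: write(P1, v1, 174). refcount(pp1)=2>1 -> COPY to pp4. 5 ppages; refcounts: pp0:1 pp1:1 pp2:1 pp3:2 pp4:1
Op 6: read(P1, v0) -> 162. No state change.

yes yes yes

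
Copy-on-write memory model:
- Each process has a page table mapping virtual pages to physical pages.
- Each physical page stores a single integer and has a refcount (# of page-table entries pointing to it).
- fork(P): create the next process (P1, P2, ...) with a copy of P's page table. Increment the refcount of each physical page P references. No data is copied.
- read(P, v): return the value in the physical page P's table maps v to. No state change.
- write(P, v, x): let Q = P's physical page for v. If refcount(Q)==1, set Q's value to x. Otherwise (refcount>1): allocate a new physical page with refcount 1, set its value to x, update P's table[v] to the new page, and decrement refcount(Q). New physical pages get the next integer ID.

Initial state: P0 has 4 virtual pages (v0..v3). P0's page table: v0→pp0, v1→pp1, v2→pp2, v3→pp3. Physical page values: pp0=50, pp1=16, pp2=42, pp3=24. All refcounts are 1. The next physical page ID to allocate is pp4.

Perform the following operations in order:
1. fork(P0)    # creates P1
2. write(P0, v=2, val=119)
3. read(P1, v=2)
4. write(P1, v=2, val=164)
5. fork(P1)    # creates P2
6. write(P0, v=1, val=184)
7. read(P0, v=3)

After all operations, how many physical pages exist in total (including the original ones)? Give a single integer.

Answer: 6

Derivation:
Op 1: fork(P0) -> P1. 4 ppages; refcounts: pp0:2 pp1:2 pp2:2 pp3:2
Op 2: write(P0, v2, 119). refcount(pp2)=2>1 -> COPY to pp4. 5 ppages; refcounts: pp0:2 pp1:2 pp2:1 pp3:2 pp4:1
Op 3: read(P1, v2) -> 42. No state change.
Op 4: write(P1, v2, 164). refcount(pp2)=1 -> write in place. 5 ppages; refcounts: pp0:2 pp1:2 pp2:1 pp3:2 pp4:1
Op 5: fork(P1) -> P2. 5 ppages; refcounts: pp0:3 pp1:3 pp2:2 pp3:3 pp4:1
Op 6: write(P0, v1, 184). refcount(pp1)=3>1 -> COPY to pp5. 6 ppages; refcounts: pp0:3 pp1:2 pp2:2 pp3:3 pp4:1 pp5:1
Op 7: read(P0, v3) -> 24. No state change.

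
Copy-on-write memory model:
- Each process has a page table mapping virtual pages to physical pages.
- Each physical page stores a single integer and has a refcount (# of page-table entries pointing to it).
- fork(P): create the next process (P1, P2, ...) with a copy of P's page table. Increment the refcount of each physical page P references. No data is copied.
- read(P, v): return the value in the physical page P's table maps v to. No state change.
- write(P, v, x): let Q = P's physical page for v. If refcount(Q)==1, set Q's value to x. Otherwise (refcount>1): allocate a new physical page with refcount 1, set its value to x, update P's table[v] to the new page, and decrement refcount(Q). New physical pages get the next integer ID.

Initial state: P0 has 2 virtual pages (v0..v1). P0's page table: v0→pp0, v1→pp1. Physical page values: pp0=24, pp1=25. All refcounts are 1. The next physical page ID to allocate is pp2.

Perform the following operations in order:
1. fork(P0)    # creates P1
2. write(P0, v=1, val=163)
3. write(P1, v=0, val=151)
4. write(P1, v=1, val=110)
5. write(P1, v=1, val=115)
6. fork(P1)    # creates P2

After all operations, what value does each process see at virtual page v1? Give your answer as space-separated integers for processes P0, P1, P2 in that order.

Op 1: fork(P0) -> P1. 2 ppages; refcounts: pp0:2 pp1:2
Op 2: write(P0, v1, 163). refcount(pp1)=2>1 -> COPY to pp2. 3 ppages; refcounts: pp0:2 pp1:1 pp2:1
Op 3: write(P1, v0, 151). refcount(pp0)=2>1 -> COPY to pp3. 4 ppages; refcounts: pp0:1 pp1:1 pp2:1 pp3:1
Op 4: write(P1, v1, 110). refcount(pp1)=1 -> write in place. 4 ppages; refcounts: pp0:1 pp1:1 pp2:1 pp3:1
Op 5: write(P1, v1, 115). refcount(pp1)=1 -> write in place. 4 ppages; refcounts: pp0:1 pp1:1 pp2:1 pp3:1
Op 6: fork(P1) -> P2. 4 ppages; refcounts: pp0:1 pp1:2 pp2:1 pp3:2
P0: v1 -> pp2 = 163
P1: v1 -> pp1 = 115
P2: v1 -> pp1 = 115

Answer: 163 115 115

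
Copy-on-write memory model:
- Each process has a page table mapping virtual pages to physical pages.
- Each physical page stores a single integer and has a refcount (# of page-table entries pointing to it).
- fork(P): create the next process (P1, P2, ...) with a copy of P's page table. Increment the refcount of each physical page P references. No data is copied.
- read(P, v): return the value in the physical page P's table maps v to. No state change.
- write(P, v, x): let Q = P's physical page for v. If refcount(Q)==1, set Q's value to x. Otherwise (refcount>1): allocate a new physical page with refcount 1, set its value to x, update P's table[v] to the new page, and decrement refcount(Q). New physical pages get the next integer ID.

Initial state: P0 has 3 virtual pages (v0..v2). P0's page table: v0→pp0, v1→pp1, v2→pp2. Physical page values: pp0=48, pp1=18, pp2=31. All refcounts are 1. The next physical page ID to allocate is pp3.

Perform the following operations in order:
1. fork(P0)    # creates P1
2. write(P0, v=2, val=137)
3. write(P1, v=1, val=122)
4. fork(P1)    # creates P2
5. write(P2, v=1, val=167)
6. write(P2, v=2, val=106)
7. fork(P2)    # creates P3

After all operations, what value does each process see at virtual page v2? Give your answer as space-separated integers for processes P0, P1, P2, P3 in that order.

Op 1: fork(P0) -> P1. 3 ppages; refcounts: pp0:2 pp1:2 pp2:2
Op 2: write(P0, v2, 137). refcount(pp2)=2>1 -> COPY to pp3. 4 ppages; refcounts: pp0:2 pp1:2 pp2:1 pp3:1
Op 3: write(P1, v1, 122). refcount(pp1)=2>1 -> COPY to pp4. 5 ppages; refcounts: pp0:2 pp1:1 pp2:1 pp3:1 pp4:1
Op 4: fork(P1) -> P2. 5 ppages; refcounts: pp0:3 pp1:1 pp2:2 pp3:1 pp4:2
Op 5: write(P2, v1, 167). refcount(pp4)=2>1 -> COPY to pp5. 6 ppages; refcounts: pp0:3 pp1:1 pp2:2 pp3:1 pp4:1 pp5:1
Op 6: write(P2, v2, 106). refcount(pp2)=2>1 -> COPY to pp6. 7 ppages; refcounts: pp0:3 pp1:1 pp2:1 pp3:1 pp4:1 pp5:1 pp6:1
Op 7: fork(P2) -> P3. 7 ppages; refcounts: pp0:4 pp1:1 pp2:1 pp3:1 pp4:1 pp5:2 pp6:2
P0: v2 -> pp3 = 137
P1: v2 -> pp2 = 31
P2: v2 -> pp6 = 106
P3: v2 -> pp6 = 106

Answer: 137 31 106 106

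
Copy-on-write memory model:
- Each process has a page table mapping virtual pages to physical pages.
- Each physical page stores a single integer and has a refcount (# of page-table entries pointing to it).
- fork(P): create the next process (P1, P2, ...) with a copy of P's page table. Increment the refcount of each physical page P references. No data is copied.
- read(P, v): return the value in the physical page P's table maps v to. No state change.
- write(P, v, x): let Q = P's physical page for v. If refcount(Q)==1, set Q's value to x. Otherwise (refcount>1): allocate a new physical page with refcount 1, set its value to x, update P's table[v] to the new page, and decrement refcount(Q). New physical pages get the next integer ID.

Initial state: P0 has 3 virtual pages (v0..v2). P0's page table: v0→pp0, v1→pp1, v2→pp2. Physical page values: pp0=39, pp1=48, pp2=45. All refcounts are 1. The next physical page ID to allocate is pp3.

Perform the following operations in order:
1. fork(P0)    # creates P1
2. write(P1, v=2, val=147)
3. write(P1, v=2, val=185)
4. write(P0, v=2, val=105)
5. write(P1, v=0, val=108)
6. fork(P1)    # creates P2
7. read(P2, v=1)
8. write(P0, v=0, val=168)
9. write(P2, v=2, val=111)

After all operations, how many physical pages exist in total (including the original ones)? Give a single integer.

Op 1: fork(P0) -> P1. 3 ppages; refcounts: pp0:2 pp1:2 pp2:2
Op 2: write(P1, v2, 147). refcount(pp2)=2>1 -> COPY to pp3. 4 ppages; refcounts: pp0:2 pp1:2 pp2:1 pp3:1
Op 3: write(P1, v2, 185). refcount(pp3)=1 -> write in place. 4 ppages; refcounts: pp0:2 pp1:2 pp2:1 pp3:1
Op 4: write(P0, v2, 105). refcount(pp2)=1 -> write in place. 4 ppages; refcounts: pp0:2 pp1:2 pp2:1 pp3:1
Op 5: write(P1, v0, 108). refcount(pp0)=2>1 -> COPY to pp4. 5 ppages; refcounts: pp0:1 pp1:2 pp2:1 pp3:1 pp4:1
Op 6: fork(P1) -> P2. 5 ppages; refcounts: pp0:1 pp1:3 pp2:1 pp3:2 pp4:2
Op 7: read(P2, v1) -> 48. No state change.
Op 8: write(P0, v0, 168). refcount(pp0)=1 -> write in place. 5 ppages; refcounts: pp0:1 pp1:3 pp2:1 pp3:2 pp4:2
Op 9: write(P2, v2, 111). refcount(pp3)=2>1 -> COPY to pp5. 6 ppages; refcounts: pp0:1 pp1:3 pp2:1 pp3:1 pp4:2 pp5:1

Answer: 6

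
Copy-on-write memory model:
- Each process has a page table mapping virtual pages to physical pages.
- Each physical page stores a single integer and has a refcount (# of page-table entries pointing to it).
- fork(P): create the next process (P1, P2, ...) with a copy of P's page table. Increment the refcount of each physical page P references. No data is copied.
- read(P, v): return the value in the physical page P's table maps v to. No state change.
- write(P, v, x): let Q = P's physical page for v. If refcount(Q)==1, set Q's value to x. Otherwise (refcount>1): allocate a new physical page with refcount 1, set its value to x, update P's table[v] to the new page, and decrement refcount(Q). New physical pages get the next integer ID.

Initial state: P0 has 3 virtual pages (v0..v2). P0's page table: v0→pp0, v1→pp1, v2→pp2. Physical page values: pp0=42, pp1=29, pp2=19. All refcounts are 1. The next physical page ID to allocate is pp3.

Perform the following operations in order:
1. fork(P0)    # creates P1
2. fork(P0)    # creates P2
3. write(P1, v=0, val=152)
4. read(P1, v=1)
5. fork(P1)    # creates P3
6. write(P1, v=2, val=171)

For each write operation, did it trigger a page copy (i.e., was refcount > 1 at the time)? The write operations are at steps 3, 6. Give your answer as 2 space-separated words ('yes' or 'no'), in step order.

Op 1: fork(P0) -> P1. 3 ppages; refcounts: pp0:2 pp1:2 pp2:2
Op 2: fork(P0) -> P2. 3 ppages; refcounts: pp0:3 pp1:3 pp2:3
Op 3: write(P1, v0, 152). refcount(pp0)=3>1 -> COPY to pp3. 4 ppages; refcounts: pp0:2 pp1:3 pp2:3 pp3:1
Op 4: read(P1, v1) -> 29. No state change.
Op 5: fork(P1) -> P3. 4 ppages; refcounts: pp0:2 pp1:4 pp2:4 pp3:2
Op 6: write(P1, v2, 171). refcount(pp2)=4>1 -> COPY to pp4. 5 ppages; refcounts: pp0:2 pp1:4 pp2:3 pp3:2 pp4:1

yes yes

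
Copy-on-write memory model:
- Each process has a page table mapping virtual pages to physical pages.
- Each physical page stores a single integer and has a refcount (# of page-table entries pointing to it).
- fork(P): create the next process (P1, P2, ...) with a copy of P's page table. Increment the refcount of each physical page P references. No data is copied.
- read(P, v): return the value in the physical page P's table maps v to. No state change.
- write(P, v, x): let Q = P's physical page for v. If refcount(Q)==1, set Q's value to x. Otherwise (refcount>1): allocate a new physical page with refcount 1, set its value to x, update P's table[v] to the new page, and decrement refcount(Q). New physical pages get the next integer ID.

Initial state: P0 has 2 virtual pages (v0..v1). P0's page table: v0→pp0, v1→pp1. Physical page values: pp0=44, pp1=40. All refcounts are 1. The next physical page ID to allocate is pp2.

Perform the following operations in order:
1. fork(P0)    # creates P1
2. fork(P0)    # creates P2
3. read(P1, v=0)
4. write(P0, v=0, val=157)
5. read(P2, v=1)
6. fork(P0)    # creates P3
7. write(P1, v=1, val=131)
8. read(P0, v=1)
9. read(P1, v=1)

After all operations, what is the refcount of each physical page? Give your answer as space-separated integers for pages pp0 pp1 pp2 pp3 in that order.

Answer: 2 3 2 1

Derivation:
Op 1: fork(P0) -> P1. 2 ppages; refcounts: pp0:2 pp1:2
Op 2: fork(P0) -> P2. 2 ppages; refcounts: pp0:3 pp1:3
Op 3: read(P1, v0) -> 44. No state change.
Op 4: write(P0, v0, 157). refcount(pp0)=3>1 -> COPY to pp2. 3 ppages; refcounts: pp0:2 pp1:3 pp2:1
Op 5: read(P2, v1) -> 40. No state change.
Op 6: fork(P0) -> P3. 3 ppages; refcounts: pp0:2 pp1:4 pp2:2
Op 7: write(P1, v1, 131). refcount(pp1)=4>1 -> COPY to pp3. 4 ppages; refcounts: pp0:2 pp1:3 pp2:2 pp3:1
Op 8: read(P0, v1) -> 40. No state change.
Op 9: read(P1, v1) -> 131. No state change.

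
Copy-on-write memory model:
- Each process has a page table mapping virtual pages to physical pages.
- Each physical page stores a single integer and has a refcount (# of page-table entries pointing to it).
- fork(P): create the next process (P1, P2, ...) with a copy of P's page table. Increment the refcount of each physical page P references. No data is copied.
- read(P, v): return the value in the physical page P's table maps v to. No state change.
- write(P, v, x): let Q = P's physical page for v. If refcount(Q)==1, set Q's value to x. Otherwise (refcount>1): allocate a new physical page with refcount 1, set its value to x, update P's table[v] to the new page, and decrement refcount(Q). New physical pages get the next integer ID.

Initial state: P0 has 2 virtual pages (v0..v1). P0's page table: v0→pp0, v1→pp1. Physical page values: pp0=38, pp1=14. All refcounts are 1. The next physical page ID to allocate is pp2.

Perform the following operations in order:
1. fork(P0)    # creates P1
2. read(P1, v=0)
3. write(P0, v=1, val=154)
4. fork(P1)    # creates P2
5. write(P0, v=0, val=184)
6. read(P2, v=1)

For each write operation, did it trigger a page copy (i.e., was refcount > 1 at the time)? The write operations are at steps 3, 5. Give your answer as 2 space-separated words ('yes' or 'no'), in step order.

Op 1: fork(P0) -> P1. 2 ppages; refcounts: pp0:2 pp1:2
Op 2: read(P1, v0) -> 38. No state change.
Op 3: write(P0, v1, 154). refcount(pp1)=2>1 -> COPY to pp2. 3 ppages; refcounts: pp0:2 pp1:1 pp2:1
Op 4: fork(P1) -> P2. 3 ppages; refcounts: pp0:3 pp1:2 pp2:1
Op 5: write(P0, v0, 184). refcount(pp0)=3>1 -> COPY to pp3. 4 ppages; refcounts: pp0:2 pp1:2 pp2:1 pp3:1
Op 6: read(P2, v1) -> 14. No state change.

yes yes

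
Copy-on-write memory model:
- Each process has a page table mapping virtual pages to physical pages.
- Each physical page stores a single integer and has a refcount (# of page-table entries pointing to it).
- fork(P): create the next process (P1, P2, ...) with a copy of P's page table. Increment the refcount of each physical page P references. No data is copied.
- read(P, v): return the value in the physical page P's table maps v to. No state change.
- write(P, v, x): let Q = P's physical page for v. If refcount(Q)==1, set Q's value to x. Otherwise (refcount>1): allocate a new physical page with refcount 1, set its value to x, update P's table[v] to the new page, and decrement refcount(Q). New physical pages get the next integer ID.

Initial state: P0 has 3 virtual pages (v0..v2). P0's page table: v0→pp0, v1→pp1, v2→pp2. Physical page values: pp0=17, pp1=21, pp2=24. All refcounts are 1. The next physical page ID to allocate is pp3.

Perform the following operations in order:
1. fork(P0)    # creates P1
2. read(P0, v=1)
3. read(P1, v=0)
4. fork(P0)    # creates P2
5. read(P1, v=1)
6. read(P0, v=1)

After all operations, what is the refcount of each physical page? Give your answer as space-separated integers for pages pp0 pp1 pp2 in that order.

Op 1: fork(P0) -> P1. 3 ppages; refcounts: pp0:2 pp1:2 pp2:2
Op 2: read(P0, v1) -> 21. No state change.
Op 3: read(P1, v0) -> 17. No state change.
Op 4: fork(P0) -> P2. 3 ppages; refcounts: pp0:3 pp1:3 pp2:3
Op 5: read(P1, v1) -> 21. No state change.
Op 6: read(P0, v1) -> 21. No state change.

Answer: 3 3 3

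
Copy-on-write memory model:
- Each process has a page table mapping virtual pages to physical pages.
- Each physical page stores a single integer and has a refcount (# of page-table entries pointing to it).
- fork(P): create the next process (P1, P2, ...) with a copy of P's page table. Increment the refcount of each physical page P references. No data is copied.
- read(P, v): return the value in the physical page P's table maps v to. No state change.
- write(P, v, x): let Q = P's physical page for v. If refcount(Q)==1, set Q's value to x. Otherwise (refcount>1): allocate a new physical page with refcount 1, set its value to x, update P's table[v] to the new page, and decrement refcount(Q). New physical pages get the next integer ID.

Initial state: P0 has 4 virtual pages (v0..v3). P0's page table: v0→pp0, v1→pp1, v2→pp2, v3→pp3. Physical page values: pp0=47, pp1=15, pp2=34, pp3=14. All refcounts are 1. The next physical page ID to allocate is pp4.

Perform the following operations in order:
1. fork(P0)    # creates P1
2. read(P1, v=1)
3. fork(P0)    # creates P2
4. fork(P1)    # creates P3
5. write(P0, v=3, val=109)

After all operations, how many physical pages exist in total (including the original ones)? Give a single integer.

Op 1: fork(P0) -> P1. 4 ppages; refcounts: pp0:2 pp1:2 pp2:2 pp3:2
Op 2: read(P1, v1) -> 15. No state change.
Op 3: fork(P0) -> P2. 4 ppages; refcounts: pp0:3 pp1:3 pp2:3 pp3:3
Op 4: fork(P1) -> P3. 4 ppages; refcounts: pp0:4 pp1:4 pp2:4 pp3:4
Op 5: write(P0, v3, 109). refcount(pp3)=4>1 -> COPY to pp4. 5 ppages; refcounts: pp0:4 pp1:4 pp2:4 pp3:3 pp4:1

Answer: 5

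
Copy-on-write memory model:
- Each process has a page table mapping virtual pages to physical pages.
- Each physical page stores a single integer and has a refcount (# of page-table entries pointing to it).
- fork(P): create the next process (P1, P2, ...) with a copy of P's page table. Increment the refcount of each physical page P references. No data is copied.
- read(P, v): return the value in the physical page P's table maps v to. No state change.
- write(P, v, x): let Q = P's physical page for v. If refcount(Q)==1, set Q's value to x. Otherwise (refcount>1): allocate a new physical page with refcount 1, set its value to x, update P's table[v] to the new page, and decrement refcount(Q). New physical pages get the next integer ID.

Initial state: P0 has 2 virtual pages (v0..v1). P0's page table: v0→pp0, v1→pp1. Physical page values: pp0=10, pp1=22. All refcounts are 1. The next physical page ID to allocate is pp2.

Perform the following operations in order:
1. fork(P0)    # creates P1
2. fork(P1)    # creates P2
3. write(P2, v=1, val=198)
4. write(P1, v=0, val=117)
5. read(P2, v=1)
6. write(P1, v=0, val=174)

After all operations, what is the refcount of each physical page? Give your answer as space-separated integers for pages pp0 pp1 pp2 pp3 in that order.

Op 1: fork(P0) -> P1. 2 ppages; refcounts: pp0:2 pp1:2
Op 2: fork(P1) -> P2. 2 ppages; refcounts: pp0:3 pp1:3
Op 3: write(P2, v1, 198). refcount(pp1)=3>1 -> COPY to pp2. 3 ppages; refcounts: pp0:3 pp1:2 pp2:1
Op 4: write(P1, v0, 117). refcount(pp0)=3>1 -> COPY to pp3. 4 ppages; refcounts: pp0:2 pp1:2 pp2:1 pp3:1
Op 5: read(P2, v1) -> 198. No state change.
Op 6: write(P1, v0, 174). refcount(pp3)=1 -> write in place. 4 ppages; refcounts: pp0:2 pp1:2 pp2:1 pp3:1

Answer: 2 2 1 1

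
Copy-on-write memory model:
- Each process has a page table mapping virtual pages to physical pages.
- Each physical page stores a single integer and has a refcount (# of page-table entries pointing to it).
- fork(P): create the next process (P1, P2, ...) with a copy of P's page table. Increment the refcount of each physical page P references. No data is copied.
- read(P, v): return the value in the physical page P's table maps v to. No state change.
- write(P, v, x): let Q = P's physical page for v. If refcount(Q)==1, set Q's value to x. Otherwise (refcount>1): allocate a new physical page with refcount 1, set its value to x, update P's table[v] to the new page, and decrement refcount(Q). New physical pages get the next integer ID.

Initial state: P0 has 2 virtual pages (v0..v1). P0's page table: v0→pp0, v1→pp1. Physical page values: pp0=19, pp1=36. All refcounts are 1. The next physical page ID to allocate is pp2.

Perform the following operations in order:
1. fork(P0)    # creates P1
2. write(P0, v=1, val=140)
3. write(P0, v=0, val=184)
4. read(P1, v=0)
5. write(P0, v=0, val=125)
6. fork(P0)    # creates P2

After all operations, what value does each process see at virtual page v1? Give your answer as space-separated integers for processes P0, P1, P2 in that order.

Op 1: fork(P0) -> P1. 2 ppages; refcounts: pp0:2 pp1:2
Op 2: write(P0, v1, 140). refcount(pp1)=2>1 -> COPY to pp2. 3 ppages; refcounts: pp0:2 pp1:1 pp2:1
Op 3: write(P0, v0, 184). refcount(pp0)=2>1 -> COPY to pp3. 4 ppages; refcounts: pp0:1 pp1:1 pp2:1 pp3:1
Op 4: read(P1, v0) -> 19. No state change.
Op 5: write(P0, v0, 125). refcount(pp3)=1 -> write in place. 4 ppages; refcounts: pp0:1 pp1:1 pp2:1 pp3:1
Op 6: fork(P0) -> P2. 4 ppages; refcounts: pp0:1 pp1:1 pp2:2 pp3:2
P0: v1 -> pp2 = 140
P1: v1 -> pp1 = 36
P2: v1 -> pp2 = 140

Answer: 140 36 140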